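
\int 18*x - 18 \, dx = 9*x^2 - 18*x + C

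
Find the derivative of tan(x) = cos(x)^(-2)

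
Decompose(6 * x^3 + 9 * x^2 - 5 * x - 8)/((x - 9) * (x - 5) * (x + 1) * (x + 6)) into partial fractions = 38/(33*(x + 6)) - 157/(44*(x - 5)) + 101/(12*(x - 9))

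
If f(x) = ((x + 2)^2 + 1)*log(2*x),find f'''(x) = (2*x^2 - 4*x + 10)/x^3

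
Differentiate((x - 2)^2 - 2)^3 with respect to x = 6*x^5 - 60*x^4 + 216*x^3 - 336*x^2 + 216*x - 48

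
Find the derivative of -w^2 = -2*w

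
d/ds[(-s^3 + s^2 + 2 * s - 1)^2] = 6*s^5 - 10*s^4 - 12*s^3 + 18*s^2 + 4*s - 4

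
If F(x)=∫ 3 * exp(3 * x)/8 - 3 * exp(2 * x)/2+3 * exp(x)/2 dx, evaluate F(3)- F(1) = -(-1 + E/2)^3 + (-1 + exp(3)/2)^3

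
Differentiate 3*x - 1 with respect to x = 3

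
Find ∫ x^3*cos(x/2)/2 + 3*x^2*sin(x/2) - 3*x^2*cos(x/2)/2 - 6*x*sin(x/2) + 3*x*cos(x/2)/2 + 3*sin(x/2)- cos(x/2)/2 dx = (x - 1)^3*sin(x/2) + C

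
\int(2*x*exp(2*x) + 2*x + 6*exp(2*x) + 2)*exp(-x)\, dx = 4*(x + 2)*sinh(x) + C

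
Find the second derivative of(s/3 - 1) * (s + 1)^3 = 4*s^2 - 4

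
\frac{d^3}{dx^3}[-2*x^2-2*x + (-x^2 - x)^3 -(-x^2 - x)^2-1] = -120*x^3 - 180*x^2 - 96*x - 18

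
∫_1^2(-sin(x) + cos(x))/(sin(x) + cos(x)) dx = log(sin(pi/4 + 2)) - log(sin(pi/4 + 1))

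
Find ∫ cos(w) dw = sin(w) + C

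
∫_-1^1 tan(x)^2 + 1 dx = 2*tan(1)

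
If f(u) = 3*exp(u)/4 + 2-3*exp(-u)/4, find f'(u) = (3*exp(2*u) + 3)*exp(-u)/4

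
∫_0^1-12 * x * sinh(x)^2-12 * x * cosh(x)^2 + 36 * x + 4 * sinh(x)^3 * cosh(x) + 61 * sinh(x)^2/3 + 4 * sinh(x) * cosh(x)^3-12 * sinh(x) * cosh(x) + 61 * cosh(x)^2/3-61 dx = -173/4 + cosh(4)/4 + 25*sinh(2)/6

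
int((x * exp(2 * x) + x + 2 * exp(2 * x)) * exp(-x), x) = 2*(x + 1)*sinh(x) + C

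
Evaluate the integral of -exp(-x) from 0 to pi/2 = -1 + exp(-pi/2)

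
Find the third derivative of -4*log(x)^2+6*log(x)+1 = (36 - 16*log(x))/x^3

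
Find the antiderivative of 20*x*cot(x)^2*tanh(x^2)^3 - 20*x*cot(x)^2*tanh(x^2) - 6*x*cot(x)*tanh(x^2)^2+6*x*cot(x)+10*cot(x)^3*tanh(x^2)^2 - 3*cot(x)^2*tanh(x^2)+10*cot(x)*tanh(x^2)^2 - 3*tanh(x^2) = -(5*cot(x)*tanh(x^2) - 3)*cot(x)*tanh(x^2) + C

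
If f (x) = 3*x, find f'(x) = 3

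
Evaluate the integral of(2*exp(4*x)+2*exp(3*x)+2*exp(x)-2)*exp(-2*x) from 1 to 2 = -(E - exp(-1))^2 - 2*E - 2*exp(-2) + 2*exp(-1) + 2*exp(2) + (-exp(-2) + exp(2))^2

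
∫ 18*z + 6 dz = 9*z^2 + 6*z + C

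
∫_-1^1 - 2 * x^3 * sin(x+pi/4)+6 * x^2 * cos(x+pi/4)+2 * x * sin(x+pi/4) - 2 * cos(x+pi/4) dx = 0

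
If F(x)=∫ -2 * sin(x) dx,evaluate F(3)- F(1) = 2*cos(3) - 2*cos(1)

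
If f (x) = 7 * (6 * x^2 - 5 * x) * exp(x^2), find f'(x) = 84*x^3*exp(x^2) - 70*x^2*exp(x^2) + 84*x*exp(x^2) - 35*exp(x^2)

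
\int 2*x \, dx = x^2 + C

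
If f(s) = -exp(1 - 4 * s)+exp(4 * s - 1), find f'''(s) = (64*exp(8*s - 2) + 64)*exp(1 - 4*s)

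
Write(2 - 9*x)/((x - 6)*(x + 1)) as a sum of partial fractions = -11/(7*(x + 1)) - 52/(7*(x - 6))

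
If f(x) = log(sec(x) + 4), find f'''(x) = 2*(-8 + 2/cos(x) + 48/cos(x)^2 + 12/cos(x)^3 + cos(x)^(-4))*sin(x)*cos(x)/(4*cos(x) + 1)^3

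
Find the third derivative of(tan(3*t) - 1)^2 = 648*tan(3*t)^5 - 324*tan(3*t)^4 + 1080*tan(3*t)^3 - 432*tan(3*t)^2 + 432*tan(3*t) - 108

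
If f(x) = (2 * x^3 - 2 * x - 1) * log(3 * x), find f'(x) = (6*x^3*log(x) + 2*x^3 + 6*x^3*log(3) - 2*x*log(x) - 2*x*log(3) - 2*x - 1)/x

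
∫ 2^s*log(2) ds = 2^s + C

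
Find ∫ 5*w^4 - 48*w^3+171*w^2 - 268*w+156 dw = w^5 - 12*w^4 + 57*w^3 - 134*w^2 + 156*w + C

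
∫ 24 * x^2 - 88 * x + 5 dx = 8*x^3 - 44*x^2 + 5*x + C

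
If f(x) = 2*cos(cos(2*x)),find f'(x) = 4*sin(2*x)*sin(cos(2*x))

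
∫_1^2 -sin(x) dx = -cos(1) + cos(2)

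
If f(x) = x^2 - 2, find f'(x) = 2*x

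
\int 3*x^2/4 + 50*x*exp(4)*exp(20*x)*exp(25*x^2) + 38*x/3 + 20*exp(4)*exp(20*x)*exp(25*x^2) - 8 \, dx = x^3/4 + 19*x^2/3 - 8*x + exp((5*x + 2)^2) + C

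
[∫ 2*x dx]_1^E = -1 + exp(2)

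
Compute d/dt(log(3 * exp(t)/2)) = 1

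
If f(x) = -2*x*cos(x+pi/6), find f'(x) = 2*x*sin(x + pi/6) - 2*cos(x + pi/6)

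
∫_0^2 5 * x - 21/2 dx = -11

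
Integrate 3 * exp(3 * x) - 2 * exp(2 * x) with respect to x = (exp(x) - 1)*exp(2*x) + C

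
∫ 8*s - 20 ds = 4*s^2 - 20*s + C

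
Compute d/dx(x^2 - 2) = 2*x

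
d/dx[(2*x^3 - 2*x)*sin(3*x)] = 6*x^3*cos(3*x) + 6*x^2*sin(3*x) - 6*x*cos(3*x) - 2*sin(3*x)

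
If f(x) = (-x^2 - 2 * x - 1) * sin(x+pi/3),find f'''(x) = x^2*cos(x + pi/3) + 6*x*sin(x + pi/3) + 2*x*cos(x + pi/3) + 6*sin(x + pi/3) - 5*cos(x + pi/3)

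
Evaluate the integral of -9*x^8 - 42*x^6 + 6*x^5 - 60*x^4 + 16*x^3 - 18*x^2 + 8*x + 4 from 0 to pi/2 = -(pi + pi^3/8)^3 + 2*pi + pi^3/4 + (pi + pi^3/8)^2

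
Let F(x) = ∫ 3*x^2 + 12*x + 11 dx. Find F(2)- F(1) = 36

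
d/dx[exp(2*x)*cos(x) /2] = (-sin(x)/2 + cos(x))*exp(2*x)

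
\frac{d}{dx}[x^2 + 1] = 2*x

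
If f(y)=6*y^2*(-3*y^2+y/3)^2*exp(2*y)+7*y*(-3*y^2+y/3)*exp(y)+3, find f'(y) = 108*y^6*exp(2*y) + 300*y^5*exp(2*y) - 176*y^4*exp(2*y)/3 + 8*y^3*exp(2*y)/3 - 21*y^3*exp(y) - 182*y^2*exp(y)/3 + 14*y*exp(y)/3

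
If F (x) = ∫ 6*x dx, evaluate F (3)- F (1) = 24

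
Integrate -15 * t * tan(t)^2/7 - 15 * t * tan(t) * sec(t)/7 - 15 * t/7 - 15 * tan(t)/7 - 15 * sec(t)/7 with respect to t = -15*t*(tan(t) + sec(t))/7 + C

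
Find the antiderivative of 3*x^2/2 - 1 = x^3/2 - x + C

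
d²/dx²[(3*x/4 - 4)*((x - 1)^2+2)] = 9*x/2 - 11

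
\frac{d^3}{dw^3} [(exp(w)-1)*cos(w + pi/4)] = -2*sqrt(2)*exp(w)*cos(w) - sin(w + pi/4)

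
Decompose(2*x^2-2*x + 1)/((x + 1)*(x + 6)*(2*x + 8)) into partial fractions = 17/(4*(x + 6)) - 41/(12*(x + 4)) + 1/(6*(x + 1))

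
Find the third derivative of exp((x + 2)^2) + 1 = 8*x^3*exp(x^2 + 4*x + 4) + 48*x^2*exp(x^2 + 4*x + 4) + 108*x*exp(x^2 + 4*x + 4) + 88*exp(x^2 + 4*x + 4)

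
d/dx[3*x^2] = 6*x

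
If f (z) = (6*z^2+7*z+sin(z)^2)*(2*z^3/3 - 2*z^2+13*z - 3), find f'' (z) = 4*z^3*cos(2*z)/3 + 80*z^3 - 4*sqrt(2)*z^2*cos(2*z + pi/4) - 88*z^2 - 8*z*sin(2*z) + 24*z*cos(2*z) + 386*z + 26*sin(2*z) - 4*cos(2*z) + 144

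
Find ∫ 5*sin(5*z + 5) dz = -cos(5*z + 5) + C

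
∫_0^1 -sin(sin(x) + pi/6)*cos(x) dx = -sqrt(3)/2 + cos(pi/6 + sin(1))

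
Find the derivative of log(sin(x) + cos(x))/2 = 1/(2*tan(x + pi/4))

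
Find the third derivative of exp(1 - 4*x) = -64*exp(1 - 4*x)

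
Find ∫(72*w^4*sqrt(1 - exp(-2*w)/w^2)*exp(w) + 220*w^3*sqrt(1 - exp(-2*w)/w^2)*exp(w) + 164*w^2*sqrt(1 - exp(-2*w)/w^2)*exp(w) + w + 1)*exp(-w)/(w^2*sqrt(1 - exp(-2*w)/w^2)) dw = 24*w^3 + 110*w^2 + 164*w + asec(w*exp(w)) + C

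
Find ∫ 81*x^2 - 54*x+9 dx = 27*x^3 - 27*x^2 + 9*x + C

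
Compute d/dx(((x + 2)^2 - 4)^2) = 4*x^3 + 24*x^2 + 32*x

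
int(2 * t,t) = t^2 + C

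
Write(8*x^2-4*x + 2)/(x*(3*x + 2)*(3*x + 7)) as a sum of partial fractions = 494/(105*(3*x + 7)) - 37/(15*(3*x + 2)) + 1/(7*x)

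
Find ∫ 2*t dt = t^2 + C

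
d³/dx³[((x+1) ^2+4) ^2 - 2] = 24*x + 24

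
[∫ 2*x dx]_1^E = -1 + exp(2)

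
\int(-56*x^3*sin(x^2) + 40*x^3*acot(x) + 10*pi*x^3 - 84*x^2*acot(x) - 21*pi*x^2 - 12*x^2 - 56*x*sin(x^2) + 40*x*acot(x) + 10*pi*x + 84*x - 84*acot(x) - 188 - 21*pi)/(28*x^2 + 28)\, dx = 2*x/7 + (4*acot(x) + pi)*(5*x^2 - 21*x + 49)/28 + cos(x^2) + C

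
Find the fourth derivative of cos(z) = cos(z)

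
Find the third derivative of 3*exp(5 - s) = -3*exp(5 - s)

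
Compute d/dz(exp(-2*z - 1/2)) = -2*exp(-2*z - 1/2)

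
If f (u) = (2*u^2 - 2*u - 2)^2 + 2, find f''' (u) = 96*u - 48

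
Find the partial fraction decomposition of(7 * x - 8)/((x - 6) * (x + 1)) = 15/(7*(x + 1)) + 34/(7*(x - 6))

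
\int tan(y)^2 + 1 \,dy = tan(y) + C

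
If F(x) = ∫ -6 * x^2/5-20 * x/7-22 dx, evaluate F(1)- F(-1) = -224/5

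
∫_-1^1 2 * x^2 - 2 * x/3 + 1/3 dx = 2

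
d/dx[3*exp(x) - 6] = 3*exp(x)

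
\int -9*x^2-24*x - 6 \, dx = -3*x^3 - 12*x^2 - 6*x + C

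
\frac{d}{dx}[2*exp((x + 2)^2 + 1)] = 4*x*exp(x^2 + 4*x + 5) + 8*exp(x^2 + 4*x + 5)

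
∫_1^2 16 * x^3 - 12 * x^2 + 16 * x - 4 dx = 52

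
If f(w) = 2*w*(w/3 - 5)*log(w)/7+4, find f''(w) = (4*w*log(w) + 6*w - 30)/(21*w)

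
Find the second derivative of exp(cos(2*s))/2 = 2*E*(-4*sin(s)^4 + 6*sin(s)^2 - 1)*exp(-2*sin(s)^2)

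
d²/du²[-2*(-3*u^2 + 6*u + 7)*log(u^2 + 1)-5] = (12*u^4*log(u^2 + 1) + 36*u^4 - 24*u^3 + 24*u^2*log(u^2 + 1) + 88*u^2 - 72*u + 12*log(u^2 + 1) - 28)/(u^4 + 2*u^2 + 1)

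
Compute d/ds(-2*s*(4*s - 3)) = 6 - 16*s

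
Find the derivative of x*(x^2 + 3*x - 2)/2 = 3*x^2/2 + 3*x - 1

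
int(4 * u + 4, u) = 2*u^2 + 4*u + C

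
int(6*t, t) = 3*t^2 + C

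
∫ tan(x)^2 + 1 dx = tan(x) + C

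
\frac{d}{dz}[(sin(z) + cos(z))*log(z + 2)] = sqrt(2)*(z*log(z + 2)*cos(z + pi/4) + 2*log(z + 2)*cos(z + pi/4) + sin(z + pi/4))/(z + 2)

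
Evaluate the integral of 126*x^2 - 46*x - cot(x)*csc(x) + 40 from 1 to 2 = -csc(1) + csc(2) + 265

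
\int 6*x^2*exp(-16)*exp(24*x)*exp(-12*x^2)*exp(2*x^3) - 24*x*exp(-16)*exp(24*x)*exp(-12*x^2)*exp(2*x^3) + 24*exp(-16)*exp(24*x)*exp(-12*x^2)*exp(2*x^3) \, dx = exp(2*(x - 2)^3) + C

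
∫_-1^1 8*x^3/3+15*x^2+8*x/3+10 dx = 30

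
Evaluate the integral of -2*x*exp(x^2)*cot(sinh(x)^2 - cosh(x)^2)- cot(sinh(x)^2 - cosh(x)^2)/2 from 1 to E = (1/2 + E)*cot(-cosh(1)^2 + sinh(1)^2) - (E/2 + exp(exp(2)))*cot(-cosh(E)^2 + sinh(E)^2)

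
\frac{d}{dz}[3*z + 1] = 3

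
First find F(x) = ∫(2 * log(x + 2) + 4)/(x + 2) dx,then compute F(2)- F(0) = -(log(2) + 2)^2 + (log(4) + 2)^2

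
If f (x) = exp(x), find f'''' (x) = exp(x)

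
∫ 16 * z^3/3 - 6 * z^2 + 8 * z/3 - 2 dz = 4*z^4/3 - 2*z^3 + 4*z^2/3 - 2*z + C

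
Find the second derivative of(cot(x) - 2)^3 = 12*cot(x)^5 - 36*cot(x)^4 + 42*cot(x)^3 - 48*cot(x)^2 + 30*cot(x) - 12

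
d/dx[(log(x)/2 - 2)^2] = (log(x) - 4)/(2*x)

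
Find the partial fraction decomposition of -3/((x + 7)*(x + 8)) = 3/(x + 8) - 3/(x + 7)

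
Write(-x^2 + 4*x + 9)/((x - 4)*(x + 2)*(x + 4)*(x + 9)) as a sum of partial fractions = 108/(455*(x + 9)) - 23/(80*(x + 4)) + 1/(28*(x + 2)) + 3/(208*(x - 4))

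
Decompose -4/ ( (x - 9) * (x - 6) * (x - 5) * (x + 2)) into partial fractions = 1/(154*(x + 2)) - 1/(7*(x - 5)) + 1/(6*(x - 6)) - 1/(33*(x - 9))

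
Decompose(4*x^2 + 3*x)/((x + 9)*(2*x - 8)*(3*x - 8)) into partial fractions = -41/(35*(3*x - 8)) + 297/(910*(x + 9)) + 19/(26*(x - 4))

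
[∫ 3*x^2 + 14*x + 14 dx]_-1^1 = 30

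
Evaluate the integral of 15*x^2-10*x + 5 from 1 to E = -5*exp(2) - 5 + 5*E + 5*exp(3)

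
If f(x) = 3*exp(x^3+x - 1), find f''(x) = 27*x^4*exp(x^3 + x - 1) + 18*x^2*exp(x^3 + x - 1) + 18*x*exp(x^3 + x - 1) + 3*exp(x^3 + x - 1)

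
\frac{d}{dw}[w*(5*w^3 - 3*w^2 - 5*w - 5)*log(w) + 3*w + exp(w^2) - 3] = 20*w^3*log(w) + 5*w^3 - 9*w^2*log(w) - 3*w^2 + 2*w*exp(w^2) - 10*w*log(w) - 5*w - 5*log(w) - 2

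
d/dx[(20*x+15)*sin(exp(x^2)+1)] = 40*x^2*exp(x^2)*cos(exp(x^2) + 1) + 30*x*exp(x^2)*cos(exp(x^2) + 1) + 20*sin(exp(x^2) + 1)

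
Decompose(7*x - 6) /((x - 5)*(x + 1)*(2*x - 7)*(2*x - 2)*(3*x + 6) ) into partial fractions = -148/(4455*(2*x - 7)) - 10/(693*(x + 2)) + 13/(648*(x + 1)) + 1/(720*(x - 1)) + 29/(3024*(x - 5))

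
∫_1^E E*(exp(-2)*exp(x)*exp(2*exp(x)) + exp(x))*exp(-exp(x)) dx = -exp(-1 + E) - exp(1 - exp(E)) + exp(1 - E) + exp(-1 + exp(E))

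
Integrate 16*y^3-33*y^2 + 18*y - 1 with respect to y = 4*y^4 - 11*y^3 + 9*y^2 - y + C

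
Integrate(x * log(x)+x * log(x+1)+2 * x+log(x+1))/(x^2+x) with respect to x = (log(x) + 2)*log(x + 1) + C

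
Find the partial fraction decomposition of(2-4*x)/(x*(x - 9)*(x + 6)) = 13/(45*(x + 6)) - 34/(135*(x - 9)) - 1/(27*x)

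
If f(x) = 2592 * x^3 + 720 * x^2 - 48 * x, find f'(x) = 7776*x^2 + 1440*x - 48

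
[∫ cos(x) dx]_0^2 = sin(2)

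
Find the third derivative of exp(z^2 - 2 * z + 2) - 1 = 8*z^3*exp(z^2 - 2*z + 2) - 24*z^2*exp(z^2 - 2*z + 2) + 36*z*exp(z^2 - 2*z + 2) - 20*exp(z^2 - 2*z + 2)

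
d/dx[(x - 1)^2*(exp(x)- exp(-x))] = (x^2*exp(2*x) + x^2 - 4*x - exp(2*x) + 3)*exp(-x)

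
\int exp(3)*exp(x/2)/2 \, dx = exp(x/2 + 3) + C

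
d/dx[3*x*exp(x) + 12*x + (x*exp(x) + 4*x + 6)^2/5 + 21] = 2*x^2*exp(2*x)/5 + 8*x^2*exp(x)/5 + 2*x*exp(2*x)/5 + 43*x*exp(x)/5 + 32*x/5 + 27*exp(x)/5 + 108/5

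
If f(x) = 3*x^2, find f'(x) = 6*x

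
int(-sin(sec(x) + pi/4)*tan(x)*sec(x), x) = cos(sec(x) + pi/4) + C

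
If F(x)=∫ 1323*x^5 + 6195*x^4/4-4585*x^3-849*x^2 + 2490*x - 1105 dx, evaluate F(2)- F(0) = 6190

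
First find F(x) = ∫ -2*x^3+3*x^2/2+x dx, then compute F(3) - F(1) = -23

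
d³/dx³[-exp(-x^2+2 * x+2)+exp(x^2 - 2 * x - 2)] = (8*x^3*exp(-2*x^2 + 4*x + 4) + 8*x^3 - 24*x^2*exp(-2*x^2 + 4*x + 4) - 24*x^2 + 12*x*exp(-2*x^2 + 4*x + 4) + 36*x + 4*exp(-2*x^2 + 4*x + 4) - 20)*exp(x^2 - 2*x - 2)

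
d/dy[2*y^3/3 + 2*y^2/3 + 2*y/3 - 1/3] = 2*y^2 + 4*y/3 + 2/3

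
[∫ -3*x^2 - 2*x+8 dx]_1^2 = -2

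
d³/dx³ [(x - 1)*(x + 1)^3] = 24*x + 12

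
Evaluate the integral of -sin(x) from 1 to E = cos(E) - cos(1)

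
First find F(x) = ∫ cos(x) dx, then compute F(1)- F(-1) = 2*sin(1)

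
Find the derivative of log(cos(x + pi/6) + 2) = -sin(x + pi/6)/(cos(x + pi/6) + 2)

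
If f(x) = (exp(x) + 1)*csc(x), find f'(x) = -exp(x)*cot(x)*csc(x) + exp(x)*csc(x) - cot(x)*csc(x)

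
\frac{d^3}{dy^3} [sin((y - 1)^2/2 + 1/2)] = -y^3*cos(y^2/2 - y + 1) + 3*y^2*cos(y^2/2 - y + 1) - 3*y*sin(y^2/2 - y + 1) - 3*y*cos(y^2/2 - y + 1) + 3*sin(y^2/2 - y + 1) + cos(y^2/2 - y + 1)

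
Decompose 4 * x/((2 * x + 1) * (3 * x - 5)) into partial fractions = 20/(13*(3*x - 5)) + 4/(13*(2*x + 1))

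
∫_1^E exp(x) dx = -E + exp(E)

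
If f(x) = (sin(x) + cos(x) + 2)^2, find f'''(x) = -8*cos(2*x) - 4*sqrt(2)*cos(x + pi/4)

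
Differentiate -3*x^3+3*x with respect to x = 3 - 9*x^2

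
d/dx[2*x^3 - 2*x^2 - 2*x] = 6*x^2 - 4*x - 2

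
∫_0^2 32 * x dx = 64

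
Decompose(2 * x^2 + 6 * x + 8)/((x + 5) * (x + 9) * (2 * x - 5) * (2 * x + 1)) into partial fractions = -11/(459*(2*x + 1)) + 71/(1035*(2*x - 5)) - 29/(391*(x + 9)) + 7/(135*(x + 5))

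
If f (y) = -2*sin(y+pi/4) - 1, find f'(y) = -2*cos(y + pi/4)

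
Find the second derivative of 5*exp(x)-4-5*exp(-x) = (5*exp(2*x) - 5)*exp(-x)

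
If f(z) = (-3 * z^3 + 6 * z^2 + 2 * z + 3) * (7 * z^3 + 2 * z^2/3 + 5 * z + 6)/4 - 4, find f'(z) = -63*z^5/2 + 50*z^4 + 3*z^3 + 103*z^2/4 + 24*z + 27/4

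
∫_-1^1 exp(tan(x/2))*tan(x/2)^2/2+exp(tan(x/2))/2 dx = -exp(-tan(1/2)) + exp(tan(1/2))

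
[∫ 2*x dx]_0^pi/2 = pi^2/4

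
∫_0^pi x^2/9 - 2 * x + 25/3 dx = (-3 + pi/3)^3 - 2*pi/3 + 27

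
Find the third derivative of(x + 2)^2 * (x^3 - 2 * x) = 60*x^2 + 96*x + 12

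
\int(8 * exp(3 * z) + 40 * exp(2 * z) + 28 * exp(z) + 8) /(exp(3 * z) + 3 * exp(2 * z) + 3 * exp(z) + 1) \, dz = 8*z + 2/(cosh(z) + 1) + 10*exp(2*z)/(exp(z) + 1)^2 + C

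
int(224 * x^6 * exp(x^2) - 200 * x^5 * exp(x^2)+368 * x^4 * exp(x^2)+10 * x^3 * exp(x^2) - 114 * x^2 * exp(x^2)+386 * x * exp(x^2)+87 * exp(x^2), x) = (28*x^2 + 24*x - 3)*(4*x^3 - 7*x^2 + 3*x + 4)*exp(x^2) + C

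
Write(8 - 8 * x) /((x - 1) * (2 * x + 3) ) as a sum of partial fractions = -8/(2*x + 3)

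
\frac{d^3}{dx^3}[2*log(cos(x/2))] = -sin(x/2)/(2*cos(x/2)^3)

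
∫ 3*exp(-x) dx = -3*exp(-x) + C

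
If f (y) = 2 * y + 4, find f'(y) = 2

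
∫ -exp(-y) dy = exp(-y) + C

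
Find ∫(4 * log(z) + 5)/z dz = 2*(log(z) + 1)^2 + log(z) + C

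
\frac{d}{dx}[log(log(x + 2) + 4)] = 1/(x*log(x + 2) + 4*x + 2*log(x + 2) + 8)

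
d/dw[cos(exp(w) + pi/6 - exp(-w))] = -(exp(2*w) + 1)*exp(-w)*sin(exp(w) + pi/6 - exp(-w))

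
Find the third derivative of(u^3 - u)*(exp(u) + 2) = u^3*exp(u) + 9*u^2*exp(u) + 17*u*exp(u) + 3*exp(u) + 12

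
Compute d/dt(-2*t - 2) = -2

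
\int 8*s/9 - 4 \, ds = 4*s^2/9 - 4*s + C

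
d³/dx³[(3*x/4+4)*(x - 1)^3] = 18*x + 21/2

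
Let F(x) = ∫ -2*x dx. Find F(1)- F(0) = -1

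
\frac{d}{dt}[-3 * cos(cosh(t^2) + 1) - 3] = 6*t*sin(cosh(t^2) + 1)*sinh(t^2)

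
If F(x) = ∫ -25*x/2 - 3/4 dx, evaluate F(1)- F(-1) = -3/2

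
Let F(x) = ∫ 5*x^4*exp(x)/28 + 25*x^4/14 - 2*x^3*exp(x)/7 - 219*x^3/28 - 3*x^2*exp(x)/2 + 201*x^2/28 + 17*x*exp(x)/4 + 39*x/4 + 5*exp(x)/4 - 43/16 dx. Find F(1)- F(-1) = -10*exp(-1)/7 + 1/8 + 27*E/14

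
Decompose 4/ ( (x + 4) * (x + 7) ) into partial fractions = -4/(3*(x + 7)) + 4/(3*(x + 4))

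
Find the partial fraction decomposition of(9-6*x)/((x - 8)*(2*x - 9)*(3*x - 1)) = 63/(575*(3*x - 1)) + 72/(175*(2*x - 9)) - 39/(161*(x - 8))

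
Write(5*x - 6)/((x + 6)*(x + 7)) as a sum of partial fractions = 41/(x + 7) - 36/(x + 6)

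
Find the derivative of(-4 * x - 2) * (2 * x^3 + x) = -32*x^3 - 12*x^2 - 8*x - 2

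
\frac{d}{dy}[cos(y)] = -sin(y)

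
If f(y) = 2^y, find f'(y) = 2^y*log(2)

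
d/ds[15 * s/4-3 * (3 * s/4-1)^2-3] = 33/4 - 27*s/8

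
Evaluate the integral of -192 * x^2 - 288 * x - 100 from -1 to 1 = -328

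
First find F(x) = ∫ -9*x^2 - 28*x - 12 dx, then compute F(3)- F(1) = -214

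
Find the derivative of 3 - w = -1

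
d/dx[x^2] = 2*x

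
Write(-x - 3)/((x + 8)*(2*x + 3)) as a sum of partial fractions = -3/(13*(2*x + 3)) - 5/(13*(x + 8))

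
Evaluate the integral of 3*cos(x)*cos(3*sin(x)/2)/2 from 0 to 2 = sin(3*sin(2)/2)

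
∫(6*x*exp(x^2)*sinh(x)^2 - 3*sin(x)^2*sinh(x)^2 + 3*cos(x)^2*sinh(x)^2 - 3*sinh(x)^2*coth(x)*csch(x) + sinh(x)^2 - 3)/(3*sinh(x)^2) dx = x/3 + exp(x^2) + sin(2*x)/2 + coth(x) + csch(x) + C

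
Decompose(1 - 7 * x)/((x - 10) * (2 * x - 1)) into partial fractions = 5/(19*(2*x - 1)) - 69/(19*(x - 10))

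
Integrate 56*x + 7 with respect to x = 28*x^2 + 7*x + C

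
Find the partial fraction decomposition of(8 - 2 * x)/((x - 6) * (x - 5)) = 2/(x - 5) - 4/(x - 6)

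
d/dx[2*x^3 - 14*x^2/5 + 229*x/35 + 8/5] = 6*x^2 - 28*x/5 + 229/35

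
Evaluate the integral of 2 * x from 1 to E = -1 + exp(2)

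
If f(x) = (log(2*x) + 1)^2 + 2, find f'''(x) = (4*log(x) - 2 + 4*log(2))/x^3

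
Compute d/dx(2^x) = 2^x*log(2)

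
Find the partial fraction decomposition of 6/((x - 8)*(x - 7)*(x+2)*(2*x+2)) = -1/(30*(x + 2)) + 1/(24*(x + 1)) - 1/(24*(x - 7)) + 1/(30*(x - 8))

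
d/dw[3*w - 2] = 3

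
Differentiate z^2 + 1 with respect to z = 2*z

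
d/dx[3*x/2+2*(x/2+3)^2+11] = x + 15/2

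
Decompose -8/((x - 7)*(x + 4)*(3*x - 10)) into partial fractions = 36/(121*(3*x - 10)) - 4/(121*(x + 4)) - 8/(121*(x - 7))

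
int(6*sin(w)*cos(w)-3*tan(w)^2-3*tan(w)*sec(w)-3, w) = -3*cos(w)^2 - 3*tan(w) - 3/cos(w) + C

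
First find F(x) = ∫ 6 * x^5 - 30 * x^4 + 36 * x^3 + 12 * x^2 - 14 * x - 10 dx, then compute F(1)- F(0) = -9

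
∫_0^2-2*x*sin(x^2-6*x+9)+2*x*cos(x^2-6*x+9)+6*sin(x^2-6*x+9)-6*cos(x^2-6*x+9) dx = -sin(9) + cos(1) + sin(1) - cos(9)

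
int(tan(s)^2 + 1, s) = tan(s) + C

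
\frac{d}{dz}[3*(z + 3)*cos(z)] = -3*z*sin(z) - 9*sin(z) + 3*cos(z)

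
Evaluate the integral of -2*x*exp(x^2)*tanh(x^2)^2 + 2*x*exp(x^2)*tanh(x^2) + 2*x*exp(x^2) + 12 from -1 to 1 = 24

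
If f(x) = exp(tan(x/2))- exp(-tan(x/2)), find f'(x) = (exp(tan(x/2)) + exp(-tan(x/2)))/(2*cos(x/2)^2)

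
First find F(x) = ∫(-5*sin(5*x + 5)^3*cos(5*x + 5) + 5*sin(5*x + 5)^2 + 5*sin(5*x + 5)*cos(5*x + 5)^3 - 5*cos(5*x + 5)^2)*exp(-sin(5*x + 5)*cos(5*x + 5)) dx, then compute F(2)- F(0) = exp(-sin(10)/2)*sin(10)/2 - exp(-sin(30)/2)*sin(30)/2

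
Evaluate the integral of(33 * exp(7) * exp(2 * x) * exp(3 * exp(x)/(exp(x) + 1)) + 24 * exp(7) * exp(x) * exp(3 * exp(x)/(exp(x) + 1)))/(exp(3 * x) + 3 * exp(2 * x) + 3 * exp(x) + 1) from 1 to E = -(3*E/(1 + E) + 7)*exp(3*E/(1 + E) + 7) + (3*exp(E)/(1 + exp(E)) + 7)*exp(3*exp(E)/(1 + exp(E)) + 7)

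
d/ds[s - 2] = 1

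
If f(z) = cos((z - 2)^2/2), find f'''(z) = z^3*sin(z^2/2 - 2*z + 2) - 6*z^2*sin(z^2/2 - 2*z + 2) + 12*z*sin(z^2/2 - 2*z + 2) - 3*z*cos(z^2/2 - 2*z + 2) - 8*sin(z^2/2 - 2*z + 2) + 6*cos(z^2/2 - 2*z + 2)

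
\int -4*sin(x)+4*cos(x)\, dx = 4*sqrt(2)*sin(x + pi/4) + C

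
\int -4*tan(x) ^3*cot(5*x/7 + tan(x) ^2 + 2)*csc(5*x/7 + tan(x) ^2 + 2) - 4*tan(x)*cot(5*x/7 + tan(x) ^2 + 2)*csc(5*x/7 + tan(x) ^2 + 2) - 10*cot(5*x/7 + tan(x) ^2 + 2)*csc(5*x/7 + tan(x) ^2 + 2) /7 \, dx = 2*csc(5*x/7 + tan(x)^2 + 2) + C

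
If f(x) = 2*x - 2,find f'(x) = 2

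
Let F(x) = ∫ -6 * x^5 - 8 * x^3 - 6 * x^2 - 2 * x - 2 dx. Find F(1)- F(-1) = -8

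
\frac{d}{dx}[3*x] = 3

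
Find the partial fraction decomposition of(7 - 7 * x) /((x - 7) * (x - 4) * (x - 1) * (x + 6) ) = -7/(130*(x + 6)) + 7/(30*(x - 4)) - 7/(39*(x - 7))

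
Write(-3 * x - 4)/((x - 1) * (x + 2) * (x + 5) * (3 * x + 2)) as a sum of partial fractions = 27/(130*(3*x + 2)) - 11/(234*(x + 5)) + 1/(18*(x + 2)) - 7/(90*(x - 1))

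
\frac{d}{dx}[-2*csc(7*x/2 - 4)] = 7*cot(7*x/2 - 4)*csc(7*x/2 - 4)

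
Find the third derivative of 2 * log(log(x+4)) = (4*log(x + 4)^2 + 6*log(x + 4) + 4)/(x^3*log(x + 4)^3 + 12*x^2*log(x + 4)^3 + 48*x*log(x + 4)^3 + 64*log(x + 4)^3)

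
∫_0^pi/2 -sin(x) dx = -1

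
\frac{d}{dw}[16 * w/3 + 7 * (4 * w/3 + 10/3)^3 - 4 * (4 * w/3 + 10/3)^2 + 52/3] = 448*w^2/9 + 704*w/3 + 2528/9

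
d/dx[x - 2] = 1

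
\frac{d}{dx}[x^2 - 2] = 2*x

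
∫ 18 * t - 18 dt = 9*t^2 - 18*t + C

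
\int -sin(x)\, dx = cos(x) + C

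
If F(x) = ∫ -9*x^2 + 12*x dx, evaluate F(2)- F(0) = 0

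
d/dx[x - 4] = 1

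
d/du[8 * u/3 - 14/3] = 8/3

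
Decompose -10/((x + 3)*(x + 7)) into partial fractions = 5/(2*(x + 7)) - 5/(2*(x + 3))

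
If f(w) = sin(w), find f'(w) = cos(w)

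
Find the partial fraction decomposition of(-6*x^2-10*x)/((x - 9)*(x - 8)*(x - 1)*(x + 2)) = 2/(165*(x + 2)) - 2/(21*(x - 1)) + 232/(35*(x - 8)) - 72/(11*(x - 9))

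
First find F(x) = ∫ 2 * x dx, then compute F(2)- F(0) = 4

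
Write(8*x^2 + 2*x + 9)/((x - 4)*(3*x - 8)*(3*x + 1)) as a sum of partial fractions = 83/(351*(3*x + 1)) - 641/(108*(3*x - 8)) + 145/(52*(x - 4))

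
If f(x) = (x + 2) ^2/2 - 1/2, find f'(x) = x + 2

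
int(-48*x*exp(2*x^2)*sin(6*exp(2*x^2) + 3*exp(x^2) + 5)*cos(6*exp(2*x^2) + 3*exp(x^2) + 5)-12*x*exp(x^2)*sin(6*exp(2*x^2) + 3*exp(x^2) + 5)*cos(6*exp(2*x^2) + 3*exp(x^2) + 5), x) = cos(6*exp(2*x^2) + 3*exp(x^2) + 5)^2 + C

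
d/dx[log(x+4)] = 1/(x + 4)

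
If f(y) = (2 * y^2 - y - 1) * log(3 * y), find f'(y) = (4*y^2*log(y) + 2*y^2 + 4*y^2*log(3) - y*log(y) - y*log(3) - y - 1)/y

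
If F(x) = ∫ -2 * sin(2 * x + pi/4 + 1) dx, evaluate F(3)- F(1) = cos(pi/4 + 7) - cos(pi/4 + 3)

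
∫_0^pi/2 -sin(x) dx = -1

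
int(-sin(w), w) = cos(w) + C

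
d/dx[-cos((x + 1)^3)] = 3*(x + 1)^2*sin(x^3 + 3*x^2 + 3*x + 1)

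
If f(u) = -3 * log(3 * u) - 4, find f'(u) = -3/u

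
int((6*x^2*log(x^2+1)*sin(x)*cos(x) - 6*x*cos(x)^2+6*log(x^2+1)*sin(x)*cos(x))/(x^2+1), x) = -3*log(x^2 + 1)*cos(x)^2 + C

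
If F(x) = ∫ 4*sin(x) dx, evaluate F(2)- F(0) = 4 - 4*cos(2)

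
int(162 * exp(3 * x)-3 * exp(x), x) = (54*exp(2*x) - 3)*exp(x) + C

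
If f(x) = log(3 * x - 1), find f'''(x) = 54/(27*x^3 - 27*x^2 + 9*x - 1)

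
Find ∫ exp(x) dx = exp(x) + C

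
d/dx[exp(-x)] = -exp(-x)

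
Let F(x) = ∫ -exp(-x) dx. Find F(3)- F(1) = -exp(-1) + exp(-3)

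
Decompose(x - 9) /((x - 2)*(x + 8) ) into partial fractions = 17/(10*(x + 8)) - 7/(10*(x - 2))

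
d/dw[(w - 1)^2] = 2*w - 2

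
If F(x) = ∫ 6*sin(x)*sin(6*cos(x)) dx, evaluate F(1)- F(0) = cos(6*cos(1)) - cos(6)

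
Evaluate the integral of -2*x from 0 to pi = -pi^2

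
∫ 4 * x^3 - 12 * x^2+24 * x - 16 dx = x^4 - 4*x^3 + 12*x^2 - 16*x + C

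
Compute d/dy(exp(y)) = exp(y)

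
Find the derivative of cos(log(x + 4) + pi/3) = -sin(log(x + 4) + pi/3)/(x + 4)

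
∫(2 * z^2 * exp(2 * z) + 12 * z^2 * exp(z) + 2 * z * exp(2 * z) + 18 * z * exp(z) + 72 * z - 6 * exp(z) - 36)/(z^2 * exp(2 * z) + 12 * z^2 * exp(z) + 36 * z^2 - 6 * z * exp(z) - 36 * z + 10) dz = log((z*exp(z) + 6*z - 3)^2 + 1) + C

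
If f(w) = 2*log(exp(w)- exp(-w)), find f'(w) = (2*exp(2*w) + 2)/(exp(2*w) - 1)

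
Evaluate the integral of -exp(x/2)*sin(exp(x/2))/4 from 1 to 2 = cos(E)/2 - cos(exp(1/2))/2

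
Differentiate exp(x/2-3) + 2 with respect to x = exp(x/2 - 3)/2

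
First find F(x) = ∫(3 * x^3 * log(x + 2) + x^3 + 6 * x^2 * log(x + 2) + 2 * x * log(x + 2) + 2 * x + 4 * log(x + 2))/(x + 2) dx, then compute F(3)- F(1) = -3*log(3) + 33*log(5)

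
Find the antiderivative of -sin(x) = cos(x) + C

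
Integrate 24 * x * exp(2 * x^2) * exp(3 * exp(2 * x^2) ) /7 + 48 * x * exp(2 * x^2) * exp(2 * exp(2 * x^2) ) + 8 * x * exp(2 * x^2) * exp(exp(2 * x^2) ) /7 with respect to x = 2*(exp(2*exp(2*x^2)) + 21*exp(exp(2*x^2)) + 1)*exp(exp(2*x^2))/7 + C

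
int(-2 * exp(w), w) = -2*exp(w) + C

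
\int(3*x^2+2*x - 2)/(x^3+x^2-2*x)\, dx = log(x*(x^2 + x - 2)) + C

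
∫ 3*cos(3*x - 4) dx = sin(3*x - 4) + C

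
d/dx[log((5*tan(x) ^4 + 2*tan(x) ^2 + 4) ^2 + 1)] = (200*tan(x)^9 + 320*tan(x)^7 + 296*tan(x)^5 + 208*tan(x)^3 + 32*tan(x))/(25*tan(x)^8 + 20*tan(x)^6 + 44*tan(x)^4 + 16*tan(x)^2 + 17)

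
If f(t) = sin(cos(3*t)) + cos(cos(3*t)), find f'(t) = -3*sqrt(2)*sin(3*t)*cos(cos(3*t) + pi/4)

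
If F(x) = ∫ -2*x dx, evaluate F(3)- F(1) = -8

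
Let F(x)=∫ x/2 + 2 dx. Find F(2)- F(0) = 5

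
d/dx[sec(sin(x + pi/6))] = cos(x + pi/6)*tan(sin(x + pi/6))*sec(sin(x + pi/6))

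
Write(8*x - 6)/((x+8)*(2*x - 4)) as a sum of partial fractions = 7/(2*(x + 8)) + 1/(2*(x - 2))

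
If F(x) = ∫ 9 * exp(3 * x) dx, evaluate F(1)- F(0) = -3 + 3*exp(3)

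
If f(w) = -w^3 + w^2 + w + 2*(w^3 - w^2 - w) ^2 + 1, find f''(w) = 60*w^4 - 80*w^3 - 24*w^2 + 18*w + 6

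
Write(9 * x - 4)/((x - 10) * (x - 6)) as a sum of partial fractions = -25/(2*(x - 6)) + 43/(2*(x - 10))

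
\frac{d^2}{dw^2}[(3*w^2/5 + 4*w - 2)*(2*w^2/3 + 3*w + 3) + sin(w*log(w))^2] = (72*w^3 + 402*w^2 + 30*w*log(w)^2*cos(2*w*log(w)) + 60*w*log(w)*cos(2*w*log(w)) + 30*w*cos(2*w*log(w)) + 374*w + 15*sin(2*w*log(w)))/(15*w)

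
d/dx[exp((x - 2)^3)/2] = 3*x^2*exp(x^3 - 6*x^2 + 12*x - 8)/2 - 6*x*exp(x^3 - 6*x^2 + 12*x - 8) + 6*exp(x^3 - 6*x^2 + 12*x - 8)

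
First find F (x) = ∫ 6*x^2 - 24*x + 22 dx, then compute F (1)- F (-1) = 48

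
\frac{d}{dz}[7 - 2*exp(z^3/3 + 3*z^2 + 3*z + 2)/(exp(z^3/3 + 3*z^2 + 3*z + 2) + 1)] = (-2*z^2*exp(z^3/3 + 3*z^2 + 3*z + 2) - 12*z*exp(z^3/3 + 3*z^2 + 3*z + 2) - 6*exp(z^3/3 + 3*z^2 + 3*z + 2))/(exp(4)*exp(6*z)*exp(6*z^2)*exp(2*z^3/3) + 2*exp(2)*exp(3*z)*exp(3*z^2)*exp(z^3/3) + 1)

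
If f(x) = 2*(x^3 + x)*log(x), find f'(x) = 6*x^2*log(x) + 2*x^2 + 2*log(x) + 2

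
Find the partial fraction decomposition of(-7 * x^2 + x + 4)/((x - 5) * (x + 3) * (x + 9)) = -143/(21*(x + 9)) + 31/(24*(x + 3)) - 83/(56*(x - 5))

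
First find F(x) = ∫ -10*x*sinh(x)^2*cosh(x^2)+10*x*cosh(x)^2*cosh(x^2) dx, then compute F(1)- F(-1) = 0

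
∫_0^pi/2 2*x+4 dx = -4 + (pi/2 + 2)^2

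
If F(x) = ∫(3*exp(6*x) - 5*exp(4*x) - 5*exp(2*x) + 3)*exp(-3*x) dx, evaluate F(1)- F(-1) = -4*E + 4*exp(-1) + (E - exp(-1))^3 - (-E + exp(-1))^3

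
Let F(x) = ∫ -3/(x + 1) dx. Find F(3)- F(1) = -3*log(2)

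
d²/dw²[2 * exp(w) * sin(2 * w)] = 2*(-3*sin(2*w) + 4*cos(2*w))*exp(w)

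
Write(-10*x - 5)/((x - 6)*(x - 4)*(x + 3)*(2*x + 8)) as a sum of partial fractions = -7/(32*(x + 4)) + 25/(126*(x + 3)) + 45/(224*(x - 4)) - 13/(72*(x - 6))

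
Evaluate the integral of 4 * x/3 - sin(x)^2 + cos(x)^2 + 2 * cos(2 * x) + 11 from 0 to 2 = 3*sin(4)/2 + 74/3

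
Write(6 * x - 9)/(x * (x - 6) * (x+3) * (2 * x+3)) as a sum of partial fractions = -16/(15*(2*x + 3)) + 1/(3*(x + 3)) + 1/(30*(x - 6)) + 1/(6*x)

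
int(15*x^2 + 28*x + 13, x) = 5*x^3 + 14*x^2 + 13*x + C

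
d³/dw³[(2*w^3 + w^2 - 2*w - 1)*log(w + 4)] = (12*w^3*log(w + 4) + 22*w^3 + 144*w^2*log(w + 4) + 218*w^2 + 576*w*log(w + 4) + 602*w + 768*log(w + 4) + 118)/(w^3 + 12*w^2 + 48*w + 64)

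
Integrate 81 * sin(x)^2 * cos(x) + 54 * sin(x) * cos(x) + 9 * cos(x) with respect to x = (3*sin(x) + 1)^3 + C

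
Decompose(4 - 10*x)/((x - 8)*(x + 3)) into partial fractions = -34/(11*(x + 3)) - 76/(11*(x - 8))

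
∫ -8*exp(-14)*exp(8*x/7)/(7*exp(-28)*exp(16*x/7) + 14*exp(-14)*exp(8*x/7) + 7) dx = exp(14)/(exp(8*x/7) + exp(14)) + C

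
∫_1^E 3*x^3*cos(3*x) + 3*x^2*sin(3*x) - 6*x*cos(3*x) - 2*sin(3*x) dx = sin(3) + (-2*E + exp(3))*sin(3*E)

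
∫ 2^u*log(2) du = 2^u + C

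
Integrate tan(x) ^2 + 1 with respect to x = tan(x) + C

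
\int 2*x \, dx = x^2 + C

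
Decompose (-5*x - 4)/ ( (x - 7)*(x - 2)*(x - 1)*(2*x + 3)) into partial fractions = -4/(85*(2*x + 3)) - 3/(10*(x - 1)) + 2/(5*(x - 2)) - 13/(170*(x - 7))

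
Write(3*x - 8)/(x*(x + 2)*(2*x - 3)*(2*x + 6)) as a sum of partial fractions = -2/(27*(2*x - 3)) + 17/(54*(x + 3)) - 1/(2*(x + 2)) + 2/(9*x)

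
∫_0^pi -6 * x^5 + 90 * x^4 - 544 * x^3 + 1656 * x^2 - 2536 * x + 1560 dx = -(-3 + pi)^4 - (-3 + pi)^6 + (-3 + pi)^2 + 801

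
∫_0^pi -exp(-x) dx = -1 + exp(-pi)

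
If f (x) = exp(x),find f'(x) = exp(x)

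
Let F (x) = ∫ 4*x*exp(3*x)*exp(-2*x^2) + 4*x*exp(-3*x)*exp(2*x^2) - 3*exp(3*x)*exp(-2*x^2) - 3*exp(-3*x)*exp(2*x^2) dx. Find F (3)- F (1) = -exp(-1) - exp(-9) + E + exp(9)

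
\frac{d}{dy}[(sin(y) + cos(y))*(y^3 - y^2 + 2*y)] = -y^3*sin(y) + y^3*cos(y) + 4*y^2*sin(y) + 2*y^2*cos(y) - 4*y*sin(y) + 2*sin(y) + 2*cos(y)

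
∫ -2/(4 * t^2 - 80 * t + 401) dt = acot(2*t - 20) + C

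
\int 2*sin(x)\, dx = -2*cos(x) + C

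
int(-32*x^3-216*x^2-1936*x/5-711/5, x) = -8*x^4 - 72*x^3 - 968*x^2/5 - 711*x/5 + C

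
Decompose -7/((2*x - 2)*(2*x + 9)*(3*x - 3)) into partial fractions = -14/(363*(2*x + 9)) + 7/(363*(x - 1)) - 7/(66*(x - 1)^2)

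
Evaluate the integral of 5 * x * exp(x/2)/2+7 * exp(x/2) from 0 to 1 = -4 + 9*exp(1/2)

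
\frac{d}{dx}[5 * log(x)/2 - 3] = 5/(2*x)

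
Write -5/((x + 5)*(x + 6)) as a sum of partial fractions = 5/(x + 6) - 5/(x + 5)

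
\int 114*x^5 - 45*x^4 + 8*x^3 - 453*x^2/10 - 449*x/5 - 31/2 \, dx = 19*x^6 - 9*x^5 + 2*x^4 - 151*x^3/10 - 449*x^2/10 - 31*x/2 + C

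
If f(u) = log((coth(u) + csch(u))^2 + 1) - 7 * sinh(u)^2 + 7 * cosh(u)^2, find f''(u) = (cosh(u)^3 + 8*cosh(u)^2 + 11*cosh(u) + 10 + cosh(u)^5/sinh(u)^2 + 7*cosh(u)/sinh(u)^2 + 8/sinh(u)^2)/(2*(cosh(u) + 1)^2*cosh(u)^2)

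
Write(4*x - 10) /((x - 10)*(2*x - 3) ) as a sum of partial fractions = 8/(17*(2*x - 3)) + 30/(17*(x - 10))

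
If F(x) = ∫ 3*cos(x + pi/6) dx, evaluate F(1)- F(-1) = 3*sqrt(3)*sin(1)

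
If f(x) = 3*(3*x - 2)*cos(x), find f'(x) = -9*x*sin(x) + 6*sin(x) + 9*cos(x)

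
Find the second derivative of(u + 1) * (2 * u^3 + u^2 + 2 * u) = 24*u^2 + 18*u + 6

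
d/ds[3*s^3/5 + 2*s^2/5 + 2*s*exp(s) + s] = 9*s^2/5 + 2*s*exp(s) + 4*s/5 + 2*exp(s) + 1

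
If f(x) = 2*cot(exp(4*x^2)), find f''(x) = 16*(16*x^2*exp(4*x^2)*cos(exp(4*x^2))/sin(exp(4*x^2)) - 8*x^2 - 1)*exp(4*x^2)/sin(exp(4*x^2))^2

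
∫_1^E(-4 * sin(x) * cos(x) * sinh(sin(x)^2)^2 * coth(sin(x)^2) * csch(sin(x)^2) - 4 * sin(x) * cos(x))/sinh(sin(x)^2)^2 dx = -2/tanh(sin(1)^2) - 2/sinh(sin(1)^2) + 2/sinh(sin(E)^2) + 2/tanh(sin(E)^2)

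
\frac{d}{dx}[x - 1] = 1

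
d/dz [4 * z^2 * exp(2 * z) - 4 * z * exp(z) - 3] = 8*z^2*exp(2*z) + 8*z*exp(2*z) - 4*z*exp(z) - 4*exp(z)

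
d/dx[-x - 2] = -1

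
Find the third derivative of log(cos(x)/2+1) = (2*sin(x) - sin(2*x))/(cos(x) + 2)^3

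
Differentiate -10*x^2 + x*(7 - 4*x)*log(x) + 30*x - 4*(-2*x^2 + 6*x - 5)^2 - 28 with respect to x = -64*x^3 + 288*x^2 - 8*x*log(x) - 472*x + 7*log(x) + 277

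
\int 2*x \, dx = x^2 + C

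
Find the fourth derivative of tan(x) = 24*tan(x)^5 + 40*tan(x)^3 + 16*tan(x)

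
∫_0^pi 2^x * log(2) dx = -1 + 2^pi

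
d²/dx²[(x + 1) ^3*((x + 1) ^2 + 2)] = 20*x^3 + 60*x^2 + 72*x + 32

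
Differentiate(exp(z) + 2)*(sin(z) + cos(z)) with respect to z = 2*exp(z)*cos(z) - 2*sin(z) + 2*cos(z)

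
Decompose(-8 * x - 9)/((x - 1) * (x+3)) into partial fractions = -15/(4*(x + 3)) - 17/(4*(x - 1))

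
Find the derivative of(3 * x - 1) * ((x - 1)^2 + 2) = 9*x^2 - 14*x + 11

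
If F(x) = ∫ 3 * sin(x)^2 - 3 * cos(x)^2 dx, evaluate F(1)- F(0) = -3*sin(2)/2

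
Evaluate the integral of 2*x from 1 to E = -1 + exp(2)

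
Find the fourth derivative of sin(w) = sin(w)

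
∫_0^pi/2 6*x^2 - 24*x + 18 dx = pi*(-3 + pi/2)^2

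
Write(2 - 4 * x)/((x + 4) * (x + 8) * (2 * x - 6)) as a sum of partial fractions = 17/(44*(x + 8)) - 9/(28*(x + 4)) - 5/(77*(x - 3))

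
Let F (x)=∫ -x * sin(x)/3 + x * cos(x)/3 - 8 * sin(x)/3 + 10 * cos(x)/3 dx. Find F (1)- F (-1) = 2*cos(1)/3 + 6*sin(1)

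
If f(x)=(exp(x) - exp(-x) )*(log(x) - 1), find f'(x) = (x*exp(2*x)*log(x) - x*exp(2*x) + x*log(x) - x + exp(2*x) - 1)*exp(-x)/x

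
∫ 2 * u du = u^2 + C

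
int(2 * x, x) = x^2 + C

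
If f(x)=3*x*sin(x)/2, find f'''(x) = -3*x*cos(x)/2 - 9*sin(x)/2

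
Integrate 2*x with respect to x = x^2 + C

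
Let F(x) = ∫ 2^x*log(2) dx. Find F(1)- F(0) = 1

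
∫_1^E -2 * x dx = 1 - exp(2)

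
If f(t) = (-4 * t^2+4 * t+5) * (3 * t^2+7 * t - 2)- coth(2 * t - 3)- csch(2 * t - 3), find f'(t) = (-48*t^3*sinh(2*t - 3)^2 - 48*t^2*sinh(2*t - 3)^2 + 102*t*sinh(2*t - 3)^2 + 27*sinh(2*t - 3)^2 + 2*cosh(2*t - 3) + 2)/sinh(2*t - 3)^2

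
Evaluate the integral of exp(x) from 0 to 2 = -1 + exp(2)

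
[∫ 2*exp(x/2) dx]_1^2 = -4*exp(1/2) + 4*E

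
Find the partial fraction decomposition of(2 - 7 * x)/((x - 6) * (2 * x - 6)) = 19/(6*(x - 3)) - 20/(3*(x - 6))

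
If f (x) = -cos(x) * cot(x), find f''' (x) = (-3 - cos(x)^4/sin(x)^2 + 7/sin(x)^2)*cos(x)/sin(x)^2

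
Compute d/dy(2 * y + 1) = 2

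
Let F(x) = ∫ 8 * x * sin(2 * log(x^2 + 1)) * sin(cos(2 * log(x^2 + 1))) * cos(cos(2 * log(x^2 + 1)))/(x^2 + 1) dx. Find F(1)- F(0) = -cos(2)/2 + cos(2*cos(2*log(2)))/2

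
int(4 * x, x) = 2*x^2 + C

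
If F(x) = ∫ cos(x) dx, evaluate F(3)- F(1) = -sin(1) + sin(3)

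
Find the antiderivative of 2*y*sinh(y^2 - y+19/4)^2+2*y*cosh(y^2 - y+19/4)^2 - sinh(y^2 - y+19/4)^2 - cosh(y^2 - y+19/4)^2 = sinh(2*y^2 - 2*y + 19/2)/2 + C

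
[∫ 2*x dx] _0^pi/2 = pi^2/4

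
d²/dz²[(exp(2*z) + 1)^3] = 36*exp(6*z) + 48*exp(4*z) + 12*exp(2*z)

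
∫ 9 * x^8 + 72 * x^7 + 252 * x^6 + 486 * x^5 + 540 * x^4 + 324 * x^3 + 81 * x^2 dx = x^9 + 9*x^8 + 36*x^7 + 81*x^6 + 108*x^5 + 81*x^4 + 27*x^3 + C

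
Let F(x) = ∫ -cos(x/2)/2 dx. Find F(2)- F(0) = -sin(1)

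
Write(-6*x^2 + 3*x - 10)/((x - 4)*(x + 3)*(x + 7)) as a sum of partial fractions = -325/(44*(x + 7)) + 73/(28*(x + 3)) - 94/(77*(x - 4))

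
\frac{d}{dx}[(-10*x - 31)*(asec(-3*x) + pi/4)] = (-60*x^2*sqrt(1 - 1/(9*x^2))*asec(-3*x) - 15*pi*x^2*sqrt(1 - 1/(9*x^2)) + 20*x + 62)/(6*x^2*sqrt(1 - 1/(9*x^2)))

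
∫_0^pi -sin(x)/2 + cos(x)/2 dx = -1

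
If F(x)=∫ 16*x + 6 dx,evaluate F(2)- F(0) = 44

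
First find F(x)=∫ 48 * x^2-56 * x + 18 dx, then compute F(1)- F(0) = 6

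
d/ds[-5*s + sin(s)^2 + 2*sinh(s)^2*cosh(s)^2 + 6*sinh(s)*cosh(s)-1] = sin(2*s) + sinh(4*s) + 6*cosh(2*s) - 5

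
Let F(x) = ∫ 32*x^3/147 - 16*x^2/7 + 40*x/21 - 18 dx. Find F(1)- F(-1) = -788/21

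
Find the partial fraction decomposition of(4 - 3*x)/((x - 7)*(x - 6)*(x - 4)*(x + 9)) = -31/(3120*(x + 9)) - 4/(39*(x - 4)) + 7/(15*(x - 6)) - 17/(48*(x - 7))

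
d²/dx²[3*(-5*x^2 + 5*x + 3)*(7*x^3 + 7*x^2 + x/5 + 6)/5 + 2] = -420*x^3 + 198*x - 48/5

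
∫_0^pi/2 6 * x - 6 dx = -3 + 3*(-1 + pi/2)^2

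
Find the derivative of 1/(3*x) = -1/(3*x^2)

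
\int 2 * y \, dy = y^2 + C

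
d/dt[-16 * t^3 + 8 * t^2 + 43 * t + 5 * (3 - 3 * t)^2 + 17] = -48*t^2 + 106*t - 47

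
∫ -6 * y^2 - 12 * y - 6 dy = -2*y^3 - 6*y^2 - 6*y + C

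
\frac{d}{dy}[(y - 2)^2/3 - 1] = 2*y/3 - 4/3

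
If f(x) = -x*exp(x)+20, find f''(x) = -x*exp(x) - 2*exp(x)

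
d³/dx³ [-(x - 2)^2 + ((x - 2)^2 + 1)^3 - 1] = 120*x^3 - 720*x^2 + 1512*x - 1104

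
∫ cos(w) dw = sin(w) + C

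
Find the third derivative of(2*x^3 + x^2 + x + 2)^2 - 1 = 480*x^3 + 240*x^2 + 120*x + 60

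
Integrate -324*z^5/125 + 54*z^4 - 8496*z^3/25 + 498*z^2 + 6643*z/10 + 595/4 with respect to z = -54*z^6/125 + 54*z^5/5 - 2124*z^4/25 + 166*z^3 + 6643*z^2/20 + 595*z/4 + C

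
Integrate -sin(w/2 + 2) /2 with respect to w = cos(w/2 + 2) + C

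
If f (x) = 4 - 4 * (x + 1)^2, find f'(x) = -8*x - 8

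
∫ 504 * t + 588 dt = 252*t^2 + 588*t + C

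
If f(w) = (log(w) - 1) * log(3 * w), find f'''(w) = (4*log(w) - 8 + 2*log(3))/w^3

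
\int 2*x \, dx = x^2 + C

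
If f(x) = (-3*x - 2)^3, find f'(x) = -81*x^2 - 108*x - 36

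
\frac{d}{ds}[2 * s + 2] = 2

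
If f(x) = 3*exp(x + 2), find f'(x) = 3*exp(x + 2)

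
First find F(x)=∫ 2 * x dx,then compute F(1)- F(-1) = 0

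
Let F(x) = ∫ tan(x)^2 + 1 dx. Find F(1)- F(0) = tan(1)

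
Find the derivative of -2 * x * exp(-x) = (2*x - 2)*exp(-x)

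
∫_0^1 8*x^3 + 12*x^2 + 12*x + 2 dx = 14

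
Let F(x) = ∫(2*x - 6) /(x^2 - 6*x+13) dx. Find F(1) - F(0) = -log(13) + log(8)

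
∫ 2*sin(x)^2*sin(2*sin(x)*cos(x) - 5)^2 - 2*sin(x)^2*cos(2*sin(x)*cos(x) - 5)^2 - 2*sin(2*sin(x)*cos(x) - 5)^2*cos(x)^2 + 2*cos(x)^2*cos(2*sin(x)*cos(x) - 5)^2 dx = sin(2*sin(2*x) - 10)/2 + C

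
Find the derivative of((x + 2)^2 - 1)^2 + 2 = 4*x^3 + 24*x^2 + 44*x + 24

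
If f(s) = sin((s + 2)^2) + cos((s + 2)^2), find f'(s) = -2*s*sin(s^2 + 4*s + 4) + 2*s*cos(s^2 + 4*s + 4) - 4*sin(s^2 + 4*s + 4) + 4*cos(s^2 + 4*s + 4)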